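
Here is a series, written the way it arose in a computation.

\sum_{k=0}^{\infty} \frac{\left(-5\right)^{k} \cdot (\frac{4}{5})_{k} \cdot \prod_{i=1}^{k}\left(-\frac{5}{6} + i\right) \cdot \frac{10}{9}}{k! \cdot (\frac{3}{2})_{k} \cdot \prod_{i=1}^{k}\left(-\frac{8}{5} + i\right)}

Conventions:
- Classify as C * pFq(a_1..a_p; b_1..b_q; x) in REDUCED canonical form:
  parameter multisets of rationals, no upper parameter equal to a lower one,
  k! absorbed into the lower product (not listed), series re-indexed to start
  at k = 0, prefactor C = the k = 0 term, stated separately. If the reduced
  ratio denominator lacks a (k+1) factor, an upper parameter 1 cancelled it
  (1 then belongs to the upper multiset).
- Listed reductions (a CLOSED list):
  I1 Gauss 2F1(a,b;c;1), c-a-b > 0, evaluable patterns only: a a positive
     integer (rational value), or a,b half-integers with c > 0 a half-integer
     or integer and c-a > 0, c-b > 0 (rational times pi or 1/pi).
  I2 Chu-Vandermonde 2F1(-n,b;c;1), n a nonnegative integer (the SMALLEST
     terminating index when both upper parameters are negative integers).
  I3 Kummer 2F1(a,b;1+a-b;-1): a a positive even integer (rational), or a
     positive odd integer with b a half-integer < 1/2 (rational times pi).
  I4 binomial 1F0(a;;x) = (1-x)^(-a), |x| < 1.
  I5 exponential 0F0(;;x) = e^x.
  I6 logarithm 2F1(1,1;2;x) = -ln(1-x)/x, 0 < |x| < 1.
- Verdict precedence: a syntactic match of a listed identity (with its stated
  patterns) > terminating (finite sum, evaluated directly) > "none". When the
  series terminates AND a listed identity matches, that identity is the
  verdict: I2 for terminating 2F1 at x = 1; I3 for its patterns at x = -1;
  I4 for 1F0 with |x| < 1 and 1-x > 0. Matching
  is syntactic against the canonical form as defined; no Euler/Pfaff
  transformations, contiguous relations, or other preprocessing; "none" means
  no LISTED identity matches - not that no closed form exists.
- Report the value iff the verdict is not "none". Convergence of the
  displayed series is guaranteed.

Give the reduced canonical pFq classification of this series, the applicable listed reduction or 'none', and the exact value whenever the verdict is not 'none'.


Prefactor \frac{10}{9}, argument -5: 2F2 with upper {\frac{1}{6}, \frac{4}{5}} over lower {-\frac{3}{5}, \frac{3}{2}}. Verdict: none. No listed pattern accepts 2F2(\frac{1}{6}, \frac{4}{5}; -\frac{3}{5}, \frac{3}{2}; -5).

First insight: from the first term \frac{10}{9}: the running product (prefactor 10/9) telescopes to a rising factorial.
Step ratio: r(k) = -5 * (k+\frac{1}{6}) (k+\frac{4}{5}) / [(k-\frac{3}{5}) (k+\frac{3}{2}) (k+1)] - rational; roots negated = parameters, x = -5, C = \frac{10}{9}.


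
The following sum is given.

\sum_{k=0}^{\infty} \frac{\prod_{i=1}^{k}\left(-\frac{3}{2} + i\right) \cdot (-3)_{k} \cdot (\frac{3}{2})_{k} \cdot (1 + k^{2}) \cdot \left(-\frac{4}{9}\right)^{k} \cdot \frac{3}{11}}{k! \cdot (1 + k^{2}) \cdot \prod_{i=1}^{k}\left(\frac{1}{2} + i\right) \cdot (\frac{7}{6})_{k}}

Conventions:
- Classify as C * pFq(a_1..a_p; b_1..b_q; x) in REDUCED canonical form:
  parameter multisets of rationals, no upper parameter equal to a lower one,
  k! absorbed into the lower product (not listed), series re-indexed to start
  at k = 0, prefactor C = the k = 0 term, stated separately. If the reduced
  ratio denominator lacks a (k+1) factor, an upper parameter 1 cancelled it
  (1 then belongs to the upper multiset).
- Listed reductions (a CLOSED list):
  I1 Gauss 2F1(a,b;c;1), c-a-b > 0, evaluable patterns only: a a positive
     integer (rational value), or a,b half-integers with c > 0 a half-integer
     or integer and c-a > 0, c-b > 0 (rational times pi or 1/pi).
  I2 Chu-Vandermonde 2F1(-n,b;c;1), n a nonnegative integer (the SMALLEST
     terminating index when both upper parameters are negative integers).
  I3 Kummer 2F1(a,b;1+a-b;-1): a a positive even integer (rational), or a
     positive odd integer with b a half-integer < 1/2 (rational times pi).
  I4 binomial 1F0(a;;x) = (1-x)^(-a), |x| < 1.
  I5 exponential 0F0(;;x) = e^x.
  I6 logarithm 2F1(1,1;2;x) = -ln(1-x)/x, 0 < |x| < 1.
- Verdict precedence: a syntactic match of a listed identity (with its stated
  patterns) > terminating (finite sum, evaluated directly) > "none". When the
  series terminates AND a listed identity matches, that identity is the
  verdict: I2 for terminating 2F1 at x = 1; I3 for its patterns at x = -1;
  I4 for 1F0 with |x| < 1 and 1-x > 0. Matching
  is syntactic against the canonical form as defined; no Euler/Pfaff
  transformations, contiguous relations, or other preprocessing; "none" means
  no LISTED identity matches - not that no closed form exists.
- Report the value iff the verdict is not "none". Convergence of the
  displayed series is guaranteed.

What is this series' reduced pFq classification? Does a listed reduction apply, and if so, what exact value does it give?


Classification (C = \frac{3}{11}): 2F1 with upper {-3, -\frac{1}{2}}, lower {\frac{7}{6}}, argument x = -\frac{4}{9}. Verdict: terminating. (-3)_k vanishes past k = 3, leaving a 4-term sum, computed directly. Hence: \frac{5693}{57057}.

Key observation: t_0 = \frac{3}{11} here, and the lower running product (C = 3/11) is a rising factorial.
Adjacent-term ratio: r(k) = -\frac{4}{9} * (k-3) (k-\frac{1}{2}) / [(k+\frac{7}{6}) (k+1)] - poly over poly, x = -\frac{4}{9} from leading terms; C = \frac{3}{11} at k = 0.


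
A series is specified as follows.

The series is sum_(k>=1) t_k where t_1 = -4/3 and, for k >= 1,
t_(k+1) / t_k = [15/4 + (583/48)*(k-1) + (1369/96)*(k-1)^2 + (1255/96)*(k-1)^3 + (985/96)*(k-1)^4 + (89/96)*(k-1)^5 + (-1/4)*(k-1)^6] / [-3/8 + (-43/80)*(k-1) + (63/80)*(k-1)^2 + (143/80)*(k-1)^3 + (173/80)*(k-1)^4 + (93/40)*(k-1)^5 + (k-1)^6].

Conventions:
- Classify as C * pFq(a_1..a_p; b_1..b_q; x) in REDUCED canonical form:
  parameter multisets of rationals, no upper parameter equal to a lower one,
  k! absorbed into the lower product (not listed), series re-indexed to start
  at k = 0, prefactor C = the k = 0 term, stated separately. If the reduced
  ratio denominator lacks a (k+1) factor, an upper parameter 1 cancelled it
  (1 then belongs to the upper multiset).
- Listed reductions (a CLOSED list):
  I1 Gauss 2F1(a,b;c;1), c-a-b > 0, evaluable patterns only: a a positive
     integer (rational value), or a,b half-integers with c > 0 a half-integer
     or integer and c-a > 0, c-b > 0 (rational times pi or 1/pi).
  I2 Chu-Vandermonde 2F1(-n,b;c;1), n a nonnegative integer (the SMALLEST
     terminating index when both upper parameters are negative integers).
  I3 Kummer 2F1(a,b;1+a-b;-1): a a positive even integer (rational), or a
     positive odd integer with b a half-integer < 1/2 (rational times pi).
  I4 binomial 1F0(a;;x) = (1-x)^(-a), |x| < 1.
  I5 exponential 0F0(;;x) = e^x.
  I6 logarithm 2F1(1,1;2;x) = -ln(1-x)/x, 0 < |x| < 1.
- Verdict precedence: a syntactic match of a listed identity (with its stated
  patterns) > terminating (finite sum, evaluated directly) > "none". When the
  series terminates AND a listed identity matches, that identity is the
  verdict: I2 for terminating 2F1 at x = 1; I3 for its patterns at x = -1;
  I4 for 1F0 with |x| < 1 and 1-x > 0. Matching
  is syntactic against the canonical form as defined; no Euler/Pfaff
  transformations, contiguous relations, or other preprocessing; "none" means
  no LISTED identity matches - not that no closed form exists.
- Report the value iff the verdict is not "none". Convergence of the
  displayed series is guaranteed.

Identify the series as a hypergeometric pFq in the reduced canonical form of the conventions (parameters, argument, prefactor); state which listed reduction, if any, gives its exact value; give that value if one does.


Classification (C = -4/3): 3F2 with upper {-9, 2/3, 4}, lower {-1/2, 6/5}, argument x = -1/4. Verdict: terminating - upper parameter -9 makes this a finite sum (last index 9), evaluated exactly. Exact value: 6956012989698367/11301146540541.

First insight: t_0 = -4/3 here, and the ratio is unreduced: k^2 + 1 divides both sides (prefactor -4/3).
Adjacent-term ratio: r(k) = (-1/4) * (k-9) (k+2/3) (k+4) / [(k-1/2) (k+6/5) (k+1)] - rational in k, leading ratio (-1/4); with t_0 = -4/3, classification follows.


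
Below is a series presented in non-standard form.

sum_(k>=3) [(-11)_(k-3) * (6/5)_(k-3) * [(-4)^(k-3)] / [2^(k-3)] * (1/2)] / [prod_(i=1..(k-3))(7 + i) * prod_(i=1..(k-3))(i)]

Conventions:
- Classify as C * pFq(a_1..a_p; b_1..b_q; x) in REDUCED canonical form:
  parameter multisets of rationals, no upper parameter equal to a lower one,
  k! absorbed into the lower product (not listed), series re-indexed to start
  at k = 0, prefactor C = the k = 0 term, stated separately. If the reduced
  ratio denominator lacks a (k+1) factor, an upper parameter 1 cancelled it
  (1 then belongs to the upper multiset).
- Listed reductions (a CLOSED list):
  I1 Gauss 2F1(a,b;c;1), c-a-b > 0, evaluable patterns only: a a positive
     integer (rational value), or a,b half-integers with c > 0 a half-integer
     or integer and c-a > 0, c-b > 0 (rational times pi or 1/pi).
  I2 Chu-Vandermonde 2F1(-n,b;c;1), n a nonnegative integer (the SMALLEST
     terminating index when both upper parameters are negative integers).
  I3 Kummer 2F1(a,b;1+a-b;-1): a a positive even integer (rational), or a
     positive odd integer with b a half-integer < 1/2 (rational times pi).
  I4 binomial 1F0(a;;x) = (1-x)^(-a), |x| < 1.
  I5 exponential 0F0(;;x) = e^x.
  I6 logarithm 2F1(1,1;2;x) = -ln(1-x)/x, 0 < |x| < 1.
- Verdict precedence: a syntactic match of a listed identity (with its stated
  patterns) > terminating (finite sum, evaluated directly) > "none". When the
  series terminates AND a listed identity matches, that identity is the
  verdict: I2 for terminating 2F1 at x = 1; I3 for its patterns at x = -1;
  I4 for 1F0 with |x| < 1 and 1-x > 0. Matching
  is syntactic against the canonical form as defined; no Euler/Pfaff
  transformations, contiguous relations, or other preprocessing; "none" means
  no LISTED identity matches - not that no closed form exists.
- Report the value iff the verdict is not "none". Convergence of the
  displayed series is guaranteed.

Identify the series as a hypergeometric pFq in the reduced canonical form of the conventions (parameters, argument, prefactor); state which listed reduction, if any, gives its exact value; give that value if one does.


Key observation: t_0 being 1/2, the lower running product (prefactor 1/2) is a rising factorial.
Ratio: r(k) = (-2) * (k-11) (k+6/5) / [(k+8) (k+1)] - rational; roots negated = parameters, x = (-2), C = 1/2.

This is 1/2 * 2F1(-11, 6/5; 8; -2) in reduced canonical form. Verdict: terminating - the sum ends at index 11 because -11 is a negative integer; exact evaluation follows. Its exact value is 351647086657/4882812500.


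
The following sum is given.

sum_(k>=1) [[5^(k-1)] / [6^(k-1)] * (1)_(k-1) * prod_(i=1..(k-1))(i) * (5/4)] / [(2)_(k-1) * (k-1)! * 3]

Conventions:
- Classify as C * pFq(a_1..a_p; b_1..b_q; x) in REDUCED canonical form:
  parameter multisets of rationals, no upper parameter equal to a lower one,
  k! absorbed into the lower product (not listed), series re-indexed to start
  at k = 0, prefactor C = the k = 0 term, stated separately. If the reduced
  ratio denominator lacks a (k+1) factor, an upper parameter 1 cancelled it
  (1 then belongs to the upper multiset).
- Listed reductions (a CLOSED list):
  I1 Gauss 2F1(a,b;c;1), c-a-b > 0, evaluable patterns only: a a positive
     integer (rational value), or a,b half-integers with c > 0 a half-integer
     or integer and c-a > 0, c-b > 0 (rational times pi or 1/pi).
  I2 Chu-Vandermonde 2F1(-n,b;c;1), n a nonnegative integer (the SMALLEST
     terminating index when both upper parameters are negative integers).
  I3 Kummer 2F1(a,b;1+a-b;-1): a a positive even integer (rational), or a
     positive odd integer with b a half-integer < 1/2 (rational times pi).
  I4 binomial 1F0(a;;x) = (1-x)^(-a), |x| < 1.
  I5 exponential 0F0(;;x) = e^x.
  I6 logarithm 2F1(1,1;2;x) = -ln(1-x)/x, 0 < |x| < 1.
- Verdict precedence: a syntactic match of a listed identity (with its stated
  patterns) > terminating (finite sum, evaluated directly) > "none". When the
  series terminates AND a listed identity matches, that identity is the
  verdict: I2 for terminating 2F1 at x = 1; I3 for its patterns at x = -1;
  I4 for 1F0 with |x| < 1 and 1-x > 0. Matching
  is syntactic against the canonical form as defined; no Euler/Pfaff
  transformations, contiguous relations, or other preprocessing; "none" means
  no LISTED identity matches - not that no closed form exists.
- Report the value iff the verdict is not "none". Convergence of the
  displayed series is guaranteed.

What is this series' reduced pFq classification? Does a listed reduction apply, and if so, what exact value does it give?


The series (x = 5/6) is 2F1: upper {1, 1}, lower {2}, prefactor 5/12. Verdict: the I6 logarithm reduction fires (the logarithm: parameters (1,1;2), x = 5/6). Sum: (-1/2) * ln(1/6).

Structural cue: x = (5/6) and the running product (prefactor 5/12) telescopes to a rising factorial.
Consecutive-term ratio: r(k) = (5/6) * (k+1) (k+1) / [(k+2) (k+1)] - rational; roots negated = parameters, x = (5/6), C = 5/12.


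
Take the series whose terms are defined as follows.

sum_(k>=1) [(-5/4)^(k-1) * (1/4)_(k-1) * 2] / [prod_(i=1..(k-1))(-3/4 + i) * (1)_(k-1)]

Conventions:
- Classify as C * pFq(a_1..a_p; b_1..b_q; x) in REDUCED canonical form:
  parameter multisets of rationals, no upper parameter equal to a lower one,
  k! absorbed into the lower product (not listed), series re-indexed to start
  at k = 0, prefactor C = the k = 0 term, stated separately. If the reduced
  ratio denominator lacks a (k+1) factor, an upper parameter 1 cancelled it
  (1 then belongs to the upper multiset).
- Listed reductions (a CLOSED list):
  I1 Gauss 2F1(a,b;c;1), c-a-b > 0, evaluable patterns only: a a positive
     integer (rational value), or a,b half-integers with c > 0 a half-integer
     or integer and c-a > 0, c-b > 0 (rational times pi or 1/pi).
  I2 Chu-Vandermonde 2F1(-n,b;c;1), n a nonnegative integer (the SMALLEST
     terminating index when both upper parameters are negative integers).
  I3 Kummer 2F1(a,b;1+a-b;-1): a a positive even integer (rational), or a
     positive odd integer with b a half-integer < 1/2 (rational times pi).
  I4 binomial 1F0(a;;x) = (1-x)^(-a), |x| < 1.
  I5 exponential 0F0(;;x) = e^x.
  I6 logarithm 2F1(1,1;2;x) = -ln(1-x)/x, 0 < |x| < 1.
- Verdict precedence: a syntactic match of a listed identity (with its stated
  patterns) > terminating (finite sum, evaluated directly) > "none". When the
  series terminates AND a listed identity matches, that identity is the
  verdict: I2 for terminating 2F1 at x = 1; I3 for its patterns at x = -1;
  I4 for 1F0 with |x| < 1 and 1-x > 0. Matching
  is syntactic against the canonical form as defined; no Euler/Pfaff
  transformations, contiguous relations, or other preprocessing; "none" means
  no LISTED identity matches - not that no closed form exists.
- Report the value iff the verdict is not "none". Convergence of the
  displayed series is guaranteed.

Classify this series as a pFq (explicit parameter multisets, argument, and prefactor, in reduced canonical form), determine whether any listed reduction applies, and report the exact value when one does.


The tell: from the first term 2: the parameter 1/4 appears in both the upper and lower lists and cancels.
Adjacent-term ratio: r(k) = (-5/4) * 1 / [(k+1)] - rational in k. x = (-5/4); t_0 = 2; negate the roots.

Reduced: x = -5/4, 0F0, upper = {-}, lower = {-}, C = 2. Verdict: the exponential series (I5) fires (the 0F0 exponential series at x = -5/4). Sum: 2 * e^(-5/4).


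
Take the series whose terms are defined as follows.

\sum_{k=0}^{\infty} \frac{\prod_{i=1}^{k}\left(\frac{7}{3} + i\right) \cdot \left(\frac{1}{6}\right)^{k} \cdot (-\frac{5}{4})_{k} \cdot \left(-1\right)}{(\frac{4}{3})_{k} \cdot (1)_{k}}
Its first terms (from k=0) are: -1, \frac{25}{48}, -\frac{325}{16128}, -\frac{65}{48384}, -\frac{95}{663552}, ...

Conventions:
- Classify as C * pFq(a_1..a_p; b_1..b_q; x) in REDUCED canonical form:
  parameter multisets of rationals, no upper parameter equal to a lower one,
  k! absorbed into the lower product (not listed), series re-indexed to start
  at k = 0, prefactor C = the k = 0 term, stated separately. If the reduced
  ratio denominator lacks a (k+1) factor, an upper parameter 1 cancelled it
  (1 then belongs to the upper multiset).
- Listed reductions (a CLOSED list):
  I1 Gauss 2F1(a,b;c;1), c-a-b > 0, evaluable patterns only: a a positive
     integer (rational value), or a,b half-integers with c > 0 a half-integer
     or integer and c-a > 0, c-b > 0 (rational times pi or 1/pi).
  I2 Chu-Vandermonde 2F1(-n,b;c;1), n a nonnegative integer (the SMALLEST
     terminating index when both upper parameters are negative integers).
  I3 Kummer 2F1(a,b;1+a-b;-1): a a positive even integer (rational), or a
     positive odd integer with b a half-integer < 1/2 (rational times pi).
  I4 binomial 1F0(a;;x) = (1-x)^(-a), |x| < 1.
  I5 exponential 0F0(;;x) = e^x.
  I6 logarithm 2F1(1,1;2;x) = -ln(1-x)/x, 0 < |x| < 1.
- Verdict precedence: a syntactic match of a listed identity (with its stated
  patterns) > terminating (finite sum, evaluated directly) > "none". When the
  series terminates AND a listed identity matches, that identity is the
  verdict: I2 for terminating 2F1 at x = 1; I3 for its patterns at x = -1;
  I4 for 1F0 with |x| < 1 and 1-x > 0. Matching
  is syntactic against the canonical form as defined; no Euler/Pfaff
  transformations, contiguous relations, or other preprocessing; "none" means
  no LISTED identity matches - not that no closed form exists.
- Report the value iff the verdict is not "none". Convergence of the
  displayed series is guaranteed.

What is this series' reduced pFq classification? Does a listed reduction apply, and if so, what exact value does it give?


At argument \frac{1}{6}: a 2F1 with upper {-\frac{5}{4}, \frac{10}{3}}, lower {\frac{4}{3}}, scaled by C = -1. Verdict: none - at argument \frac{1}{6} the multisets {-\frac{5}{4}, \frac{10}{3}} ; {\frac{4}{3}} match no listed identity.

First insight: t_0 being -1, (1)_k (C = -1) is k! itself.
Adjacent-term ratio: r(k) = \frac{1}{6} * (k-\frac{5}{4}) (k+\frac{10}{3}) / [(k+\frac{4}{3}) (k+1)] - poly over poly, x = \frac{1}{6} from leading terms; C = -1 at k = 0.


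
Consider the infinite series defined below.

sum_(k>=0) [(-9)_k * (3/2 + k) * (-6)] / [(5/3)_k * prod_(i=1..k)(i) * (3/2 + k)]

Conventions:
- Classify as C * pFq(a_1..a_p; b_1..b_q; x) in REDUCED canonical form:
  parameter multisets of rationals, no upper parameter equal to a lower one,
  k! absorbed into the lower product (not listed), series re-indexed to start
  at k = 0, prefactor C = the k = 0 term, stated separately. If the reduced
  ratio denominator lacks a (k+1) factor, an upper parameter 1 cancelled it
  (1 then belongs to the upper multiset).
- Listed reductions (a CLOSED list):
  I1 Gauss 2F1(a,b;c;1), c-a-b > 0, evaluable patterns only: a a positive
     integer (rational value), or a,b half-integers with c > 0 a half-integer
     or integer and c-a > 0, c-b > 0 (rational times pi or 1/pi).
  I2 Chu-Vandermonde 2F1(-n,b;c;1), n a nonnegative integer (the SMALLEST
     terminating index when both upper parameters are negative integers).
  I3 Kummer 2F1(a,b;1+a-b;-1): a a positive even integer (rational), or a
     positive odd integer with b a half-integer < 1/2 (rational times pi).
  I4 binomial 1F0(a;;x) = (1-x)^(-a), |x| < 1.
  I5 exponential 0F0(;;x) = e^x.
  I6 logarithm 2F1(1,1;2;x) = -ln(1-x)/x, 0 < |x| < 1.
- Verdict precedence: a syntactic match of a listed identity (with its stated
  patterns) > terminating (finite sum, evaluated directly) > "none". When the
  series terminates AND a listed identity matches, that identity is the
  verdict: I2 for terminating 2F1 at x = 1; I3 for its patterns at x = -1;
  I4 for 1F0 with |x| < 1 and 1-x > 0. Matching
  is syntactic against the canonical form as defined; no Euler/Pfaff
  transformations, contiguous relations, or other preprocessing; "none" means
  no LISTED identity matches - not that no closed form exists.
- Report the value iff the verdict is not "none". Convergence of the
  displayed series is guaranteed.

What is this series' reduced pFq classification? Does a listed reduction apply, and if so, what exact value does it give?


Classification (C = -6): 1F1 with upper {-9}, lower {5/3}, argument x = 1. Verdict: terminating. With -9 upstairs the series is a 10-term polynomial sum; evaluated term by term. Value: 3402748077/9080271200.

Key observation: from the first term -6: the product of the first k integers (prefactor -6) is k!.
Adjacent-term ratio: r(k) = 1 * (k-9) / [(k+5/3) (k+1)] - rational in k, leading ratio 1; with t_0 = -6, classification follows.


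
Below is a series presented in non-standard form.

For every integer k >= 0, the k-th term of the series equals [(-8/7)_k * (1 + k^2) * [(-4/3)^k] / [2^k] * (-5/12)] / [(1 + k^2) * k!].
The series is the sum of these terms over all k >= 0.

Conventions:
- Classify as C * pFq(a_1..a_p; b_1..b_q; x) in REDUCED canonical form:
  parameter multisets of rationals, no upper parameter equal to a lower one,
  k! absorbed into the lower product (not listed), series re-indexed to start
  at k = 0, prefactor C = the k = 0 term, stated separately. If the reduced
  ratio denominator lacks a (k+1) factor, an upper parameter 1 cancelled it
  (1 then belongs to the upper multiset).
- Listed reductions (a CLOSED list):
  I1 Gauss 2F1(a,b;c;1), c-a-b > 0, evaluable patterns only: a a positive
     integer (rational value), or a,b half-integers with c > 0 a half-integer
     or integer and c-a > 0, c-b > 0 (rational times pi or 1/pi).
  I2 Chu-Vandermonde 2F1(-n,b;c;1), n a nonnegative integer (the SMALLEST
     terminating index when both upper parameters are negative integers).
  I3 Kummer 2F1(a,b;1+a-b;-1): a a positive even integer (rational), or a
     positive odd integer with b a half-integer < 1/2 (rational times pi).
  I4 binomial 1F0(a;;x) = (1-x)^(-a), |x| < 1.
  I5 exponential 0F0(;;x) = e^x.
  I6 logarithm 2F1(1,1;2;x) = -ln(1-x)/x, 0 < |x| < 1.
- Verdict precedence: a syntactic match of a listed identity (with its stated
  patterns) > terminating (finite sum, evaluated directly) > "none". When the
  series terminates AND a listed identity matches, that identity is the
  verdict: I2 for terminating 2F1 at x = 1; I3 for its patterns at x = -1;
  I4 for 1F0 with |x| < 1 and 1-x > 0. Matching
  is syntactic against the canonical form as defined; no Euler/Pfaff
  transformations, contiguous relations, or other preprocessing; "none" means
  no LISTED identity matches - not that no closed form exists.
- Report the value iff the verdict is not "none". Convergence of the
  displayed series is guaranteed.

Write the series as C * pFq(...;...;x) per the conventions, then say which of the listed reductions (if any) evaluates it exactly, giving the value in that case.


x = -2/3 here; the reduced form reads 1F0, upper {-8/7}, lower {-}, C = -5/12. Verdict: this is the I4 binomial reduction (the 1F0 binomial series: exponent 8/7, x = -2/3). Hence: (-5/12) * (5/3)^(8/7).

First insight: with t_0 = -5/12, k^2 + 1 divides numerator and denominator alike; C = -5/12 after cancelling.
Consecutive-term ratio: r(k) = (-2/3) * (k-8/7) / [(k+1)] - rational; roots negated = parameters, x = (-2/3), C = -5/12.


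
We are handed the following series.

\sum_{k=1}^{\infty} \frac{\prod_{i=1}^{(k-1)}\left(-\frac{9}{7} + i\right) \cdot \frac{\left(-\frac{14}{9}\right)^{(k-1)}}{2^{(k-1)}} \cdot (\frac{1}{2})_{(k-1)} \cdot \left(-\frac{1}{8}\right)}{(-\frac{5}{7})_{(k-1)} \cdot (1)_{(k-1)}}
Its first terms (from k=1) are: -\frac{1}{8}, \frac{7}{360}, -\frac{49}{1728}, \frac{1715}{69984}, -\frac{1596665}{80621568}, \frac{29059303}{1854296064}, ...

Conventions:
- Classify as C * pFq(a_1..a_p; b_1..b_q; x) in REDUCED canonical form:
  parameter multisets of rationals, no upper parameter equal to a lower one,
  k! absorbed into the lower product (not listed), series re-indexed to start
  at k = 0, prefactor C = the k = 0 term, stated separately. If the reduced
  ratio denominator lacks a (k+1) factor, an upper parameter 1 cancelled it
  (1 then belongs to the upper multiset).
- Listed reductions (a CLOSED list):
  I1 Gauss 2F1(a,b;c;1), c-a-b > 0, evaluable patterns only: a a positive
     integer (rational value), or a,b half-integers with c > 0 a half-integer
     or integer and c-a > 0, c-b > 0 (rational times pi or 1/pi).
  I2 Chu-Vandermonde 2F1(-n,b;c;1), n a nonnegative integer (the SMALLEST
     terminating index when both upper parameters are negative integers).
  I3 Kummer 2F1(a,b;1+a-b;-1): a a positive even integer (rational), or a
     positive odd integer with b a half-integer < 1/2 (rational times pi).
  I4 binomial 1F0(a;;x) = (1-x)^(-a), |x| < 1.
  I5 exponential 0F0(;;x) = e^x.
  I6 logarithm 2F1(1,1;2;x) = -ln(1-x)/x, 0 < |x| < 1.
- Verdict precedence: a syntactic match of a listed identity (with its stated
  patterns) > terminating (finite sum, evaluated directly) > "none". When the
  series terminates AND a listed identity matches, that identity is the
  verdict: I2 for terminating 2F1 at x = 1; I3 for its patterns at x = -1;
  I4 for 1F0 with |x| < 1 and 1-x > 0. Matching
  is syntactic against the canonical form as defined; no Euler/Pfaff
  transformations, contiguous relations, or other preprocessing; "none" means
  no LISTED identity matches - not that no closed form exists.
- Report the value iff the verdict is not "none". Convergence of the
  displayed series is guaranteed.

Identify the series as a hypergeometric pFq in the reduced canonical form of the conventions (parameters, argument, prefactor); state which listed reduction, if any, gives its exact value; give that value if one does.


At argument -\frac{7}{9}: a 2F1 with upper {-\frac{2}{7}, \frac{1}{2}}, lower {-\frac{5}{7}}, scaled by C = -\frac{1}{8}. Verdict: none - this 2F1 at x = -\frac{7}{9} matches no listed pattern, and upper {-\frac{2}{7}, \frac{1}{2}} holds no stopper.

First insight: x = -\frac{7}{9} and the two k-th powers (prefactor -1/8) combine into one argument.
Term ratio: r(k) = -\frac{7}{9} * (k-\frac{2}{7}) (k+\frac{1}{2}) / [(k-\frac{5}{7}) (k+1)] - rational in k, leading ratio -\frac{7}{9}; with t_0 = -\frac{1}{8}, classification follows.


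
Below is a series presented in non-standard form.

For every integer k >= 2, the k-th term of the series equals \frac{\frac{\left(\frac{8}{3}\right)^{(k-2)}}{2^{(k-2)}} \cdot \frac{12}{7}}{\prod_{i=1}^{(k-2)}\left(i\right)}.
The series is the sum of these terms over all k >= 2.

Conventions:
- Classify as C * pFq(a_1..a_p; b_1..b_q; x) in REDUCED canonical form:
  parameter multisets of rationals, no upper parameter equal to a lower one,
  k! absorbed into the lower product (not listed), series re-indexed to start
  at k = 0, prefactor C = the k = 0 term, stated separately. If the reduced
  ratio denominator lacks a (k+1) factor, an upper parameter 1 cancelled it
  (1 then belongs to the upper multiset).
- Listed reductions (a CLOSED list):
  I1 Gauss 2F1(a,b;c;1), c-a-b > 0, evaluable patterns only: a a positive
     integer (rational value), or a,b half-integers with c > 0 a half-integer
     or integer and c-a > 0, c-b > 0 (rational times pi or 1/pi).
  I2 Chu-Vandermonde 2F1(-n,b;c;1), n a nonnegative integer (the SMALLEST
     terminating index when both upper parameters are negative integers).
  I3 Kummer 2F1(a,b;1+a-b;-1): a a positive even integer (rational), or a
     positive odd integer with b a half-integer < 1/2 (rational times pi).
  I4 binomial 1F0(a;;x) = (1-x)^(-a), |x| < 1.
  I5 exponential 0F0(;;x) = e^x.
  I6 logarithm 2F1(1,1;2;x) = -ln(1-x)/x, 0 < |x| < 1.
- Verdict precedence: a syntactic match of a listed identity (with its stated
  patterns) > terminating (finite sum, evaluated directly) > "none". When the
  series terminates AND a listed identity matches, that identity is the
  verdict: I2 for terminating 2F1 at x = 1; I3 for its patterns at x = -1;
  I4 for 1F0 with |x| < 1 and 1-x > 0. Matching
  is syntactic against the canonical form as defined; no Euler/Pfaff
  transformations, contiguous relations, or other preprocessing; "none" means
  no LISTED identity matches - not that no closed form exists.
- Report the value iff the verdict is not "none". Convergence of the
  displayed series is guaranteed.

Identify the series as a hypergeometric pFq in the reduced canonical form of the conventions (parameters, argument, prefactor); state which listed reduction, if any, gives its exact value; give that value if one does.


This is \frac{12}{7} * 0F0(-; -; \frac{4}{3}) in reduced canonical form. Verdict: this is exponential (I5) (the 0F0 exponential series at x = \frac{4}{3}). Value: \frac{12}{7} \cdot e^{\frac{4}{3}}.

Key step: t_0 = \frac{12}{7} here, and the two k-th powers (prefactor 12/7) combine into one argument.
Ratio: r(k) = \frac{4}{3} * 1 / [(k+1)] - rational in k. x = \frac{4}{3}; t_0 = \frac{12}{7}; negate the roots.


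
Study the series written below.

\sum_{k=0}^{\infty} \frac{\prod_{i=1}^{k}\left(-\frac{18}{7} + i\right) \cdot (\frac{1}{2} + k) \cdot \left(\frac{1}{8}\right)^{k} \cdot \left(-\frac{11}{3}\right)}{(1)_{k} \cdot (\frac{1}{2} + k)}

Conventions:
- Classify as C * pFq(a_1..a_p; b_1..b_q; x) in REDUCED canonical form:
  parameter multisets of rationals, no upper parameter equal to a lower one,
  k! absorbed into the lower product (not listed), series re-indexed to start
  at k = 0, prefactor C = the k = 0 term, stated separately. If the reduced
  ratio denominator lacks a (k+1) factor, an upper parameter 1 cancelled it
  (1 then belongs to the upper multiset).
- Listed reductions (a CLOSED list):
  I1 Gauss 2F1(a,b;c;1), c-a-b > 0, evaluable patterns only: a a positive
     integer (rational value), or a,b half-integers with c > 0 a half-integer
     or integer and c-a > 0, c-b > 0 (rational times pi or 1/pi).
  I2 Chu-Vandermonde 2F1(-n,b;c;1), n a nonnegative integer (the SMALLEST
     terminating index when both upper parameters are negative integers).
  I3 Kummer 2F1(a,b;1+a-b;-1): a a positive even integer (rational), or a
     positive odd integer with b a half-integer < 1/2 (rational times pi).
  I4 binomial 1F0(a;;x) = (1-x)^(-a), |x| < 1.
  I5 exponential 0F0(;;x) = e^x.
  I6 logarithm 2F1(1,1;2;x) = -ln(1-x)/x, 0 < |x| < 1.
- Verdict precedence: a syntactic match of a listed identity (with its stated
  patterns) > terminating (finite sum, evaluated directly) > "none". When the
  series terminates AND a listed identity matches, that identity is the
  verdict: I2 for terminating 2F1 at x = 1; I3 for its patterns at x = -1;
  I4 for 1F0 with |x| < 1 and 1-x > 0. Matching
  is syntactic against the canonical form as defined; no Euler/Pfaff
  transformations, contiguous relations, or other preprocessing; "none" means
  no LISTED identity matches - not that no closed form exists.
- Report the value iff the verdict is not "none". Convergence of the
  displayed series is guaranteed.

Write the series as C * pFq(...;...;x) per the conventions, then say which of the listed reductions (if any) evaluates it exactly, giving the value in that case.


This is -\frac{11}{3} * 1F0(-\frac{11}{7}; -; \frac{1}{8}) in reduced canonical form. Verdict at x = \frac{1}{8}: binomial (I4) matches (the 1F0 binomial series: exponent 11/7, x = \frac{1}{8}). Exact value: \left(-\frac{11}{3}\right) \cdot \left(\frac{7}{8}\right)^{\frac{11}{7}}.

The tell: x = \frac{1}{8} and (1)_k (prefactor -11/3) is k! itself.
Ratio: r(k) = \frac{1}{8} * (k-\frac{11}{7}) / [(k+1)] - poly over poly, x = \frac{1}{8} from leading terms; C = -\frac{11}{3} at k = 0.


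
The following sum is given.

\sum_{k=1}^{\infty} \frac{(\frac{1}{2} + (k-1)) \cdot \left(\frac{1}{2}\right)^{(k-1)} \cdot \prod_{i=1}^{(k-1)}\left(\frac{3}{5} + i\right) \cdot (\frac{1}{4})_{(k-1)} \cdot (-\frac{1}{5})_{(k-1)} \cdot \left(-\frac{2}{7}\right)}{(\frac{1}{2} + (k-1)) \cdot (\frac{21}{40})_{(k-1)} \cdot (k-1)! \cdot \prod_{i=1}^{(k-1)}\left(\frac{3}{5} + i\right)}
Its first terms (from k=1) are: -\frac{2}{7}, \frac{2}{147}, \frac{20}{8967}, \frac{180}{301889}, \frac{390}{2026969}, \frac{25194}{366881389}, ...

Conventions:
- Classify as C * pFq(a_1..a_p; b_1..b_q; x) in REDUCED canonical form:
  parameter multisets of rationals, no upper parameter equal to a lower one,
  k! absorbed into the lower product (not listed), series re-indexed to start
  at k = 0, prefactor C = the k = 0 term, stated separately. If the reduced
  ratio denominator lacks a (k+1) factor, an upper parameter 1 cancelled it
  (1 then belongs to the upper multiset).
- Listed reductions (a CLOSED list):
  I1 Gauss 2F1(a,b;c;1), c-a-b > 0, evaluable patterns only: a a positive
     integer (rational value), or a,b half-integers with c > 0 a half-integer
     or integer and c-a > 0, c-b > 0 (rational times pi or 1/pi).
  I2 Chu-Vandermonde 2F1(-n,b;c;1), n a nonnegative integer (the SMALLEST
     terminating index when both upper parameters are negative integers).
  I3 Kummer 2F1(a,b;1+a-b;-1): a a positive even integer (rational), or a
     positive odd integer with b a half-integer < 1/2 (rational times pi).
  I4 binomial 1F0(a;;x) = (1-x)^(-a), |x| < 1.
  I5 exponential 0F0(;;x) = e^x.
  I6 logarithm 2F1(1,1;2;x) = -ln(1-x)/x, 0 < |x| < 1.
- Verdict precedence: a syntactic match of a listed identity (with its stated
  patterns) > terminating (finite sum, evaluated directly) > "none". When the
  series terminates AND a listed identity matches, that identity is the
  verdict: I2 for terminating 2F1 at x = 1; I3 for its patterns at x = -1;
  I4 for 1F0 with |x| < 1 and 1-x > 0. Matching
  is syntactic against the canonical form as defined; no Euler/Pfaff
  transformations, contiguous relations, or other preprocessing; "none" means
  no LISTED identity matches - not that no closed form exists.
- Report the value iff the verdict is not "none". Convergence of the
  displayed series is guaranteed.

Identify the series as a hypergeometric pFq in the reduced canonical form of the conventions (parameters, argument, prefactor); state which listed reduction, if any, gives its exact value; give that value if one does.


With C = -\frac{2}{7}: the canonical form is 2F1(-\frac{1}{5}, \frac{1}{4}; \frac{21}{40}; \frac{1}{2}). Verdict: none. A 2F1 with upper {-\frac{1}{5}, \frac{1}{4}} fits none of I1-I6 at x = \frac{1}{2}; the sum runs forever.

The tell: x = \frac{1}{2} and striking the common factor k + 1/2 reduces the term (C = -2/7, x = 1/2).
Adjacent-term ratio: r(k) = \frac{1}{2} * (k-\frac{1}{5}) (k+\frac{1}{4}) / [(k+\frac{21}{40}) (k+1)] ; factor over Q: parameters, x = \frac{1}{2}, and C = -\frac{2}{7}.


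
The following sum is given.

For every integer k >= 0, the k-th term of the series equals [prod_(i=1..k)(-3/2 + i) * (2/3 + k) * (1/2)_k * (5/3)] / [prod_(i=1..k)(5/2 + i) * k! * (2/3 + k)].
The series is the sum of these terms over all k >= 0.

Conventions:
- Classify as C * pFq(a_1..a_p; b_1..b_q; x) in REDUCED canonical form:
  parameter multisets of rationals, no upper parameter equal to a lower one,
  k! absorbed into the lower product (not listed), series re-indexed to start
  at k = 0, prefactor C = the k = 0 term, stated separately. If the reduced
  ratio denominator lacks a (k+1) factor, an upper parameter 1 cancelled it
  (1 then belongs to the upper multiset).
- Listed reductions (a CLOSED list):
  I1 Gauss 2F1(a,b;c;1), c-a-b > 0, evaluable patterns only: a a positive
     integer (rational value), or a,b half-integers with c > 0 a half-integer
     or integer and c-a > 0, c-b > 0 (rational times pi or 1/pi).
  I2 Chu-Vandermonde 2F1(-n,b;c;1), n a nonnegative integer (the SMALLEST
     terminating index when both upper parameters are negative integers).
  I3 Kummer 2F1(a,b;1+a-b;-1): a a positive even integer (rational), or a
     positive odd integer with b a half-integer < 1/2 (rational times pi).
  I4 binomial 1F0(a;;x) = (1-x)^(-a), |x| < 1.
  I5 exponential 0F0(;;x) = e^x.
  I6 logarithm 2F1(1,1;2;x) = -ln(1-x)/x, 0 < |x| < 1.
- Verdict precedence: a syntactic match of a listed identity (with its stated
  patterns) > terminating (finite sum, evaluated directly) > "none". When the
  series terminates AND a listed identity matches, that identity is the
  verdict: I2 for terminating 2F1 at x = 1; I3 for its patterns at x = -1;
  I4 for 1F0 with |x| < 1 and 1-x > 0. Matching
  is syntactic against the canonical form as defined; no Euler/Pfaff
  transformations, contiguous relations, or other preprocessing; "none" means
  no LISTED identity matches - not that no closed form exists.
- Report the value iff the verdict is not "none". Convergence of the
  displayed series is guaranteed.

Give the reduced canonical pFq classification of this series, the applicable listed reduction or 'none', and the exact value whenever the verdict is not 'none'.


Key step: x = 1 and the factor k + 2/3 cancels (top and bottom), leaving C = 5/3, x = 1.
Term ratio: r(k) = 1 * (k-1/2) (k+1/2) / [(k+7/2) (k+1)] - rational in k, leading ratio 1; with t_0 = 5/3, classification follows.

With C = 5/3: the canonical form is 2F1(-1/2, 1/2; 7/2; 1). Verdict: Gauss's theorem I1 (half-integer case) applies (x = 1; upper {-1/2, 1/2} half-integers, c = 7/2 in the evaluable pattern). Value: (125/256) * pi.


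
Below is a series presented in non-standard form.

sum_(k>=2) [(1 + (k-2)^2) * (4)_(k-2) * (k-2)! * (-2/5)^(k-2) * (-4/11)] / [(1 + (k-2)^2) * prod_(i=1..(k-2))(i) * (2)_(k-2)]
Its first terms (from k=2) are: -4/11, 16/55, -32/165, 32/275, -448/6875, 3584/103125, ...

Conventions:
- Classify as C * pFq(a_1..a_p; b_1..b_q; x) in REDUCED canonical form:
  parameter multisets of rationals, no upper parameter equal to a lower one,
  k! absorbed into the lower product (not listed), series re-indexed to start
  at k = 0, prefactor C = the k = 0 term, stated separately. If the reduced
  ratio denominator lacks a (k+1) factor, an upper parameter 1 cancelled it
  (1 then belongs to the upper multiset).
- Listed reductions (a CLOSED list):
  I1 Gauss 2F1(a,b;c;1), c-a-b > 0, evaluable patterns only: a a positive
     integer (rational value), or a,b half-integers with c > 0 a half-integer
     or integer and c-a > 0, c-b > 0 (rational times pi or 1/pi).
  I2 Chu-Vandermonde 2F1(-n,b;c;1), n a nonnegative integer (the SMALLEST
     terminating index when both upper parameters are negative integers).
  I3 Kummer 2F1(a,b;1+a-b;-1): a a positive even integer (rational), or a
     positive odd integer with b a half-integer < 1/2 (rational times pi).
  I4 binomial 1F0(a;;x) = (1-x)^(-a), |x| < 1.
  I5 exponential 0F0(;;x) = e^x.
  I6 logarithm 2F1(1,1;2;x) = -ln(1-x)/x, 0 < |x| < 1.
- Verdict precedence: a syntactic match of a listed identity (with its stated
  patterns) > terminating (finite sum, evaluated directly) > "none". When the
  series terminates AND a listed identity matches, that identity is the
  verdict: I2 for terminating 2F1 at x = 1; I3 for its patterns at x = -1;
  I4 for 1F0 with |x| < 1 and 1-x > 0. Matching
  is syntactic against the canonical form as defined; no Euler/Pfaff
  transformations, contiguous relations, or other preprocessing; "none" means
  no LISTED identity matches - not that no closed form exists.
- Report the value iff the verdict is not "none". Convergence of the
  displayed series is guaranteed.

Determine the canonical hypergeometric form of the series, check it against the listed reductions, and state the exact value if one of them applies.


At argument -2/5: a 2F1 with upper {1, 4}, lower {2}, scaled by C = -4/11. Verdict: none. No listed pattern accepts 2F1(1, 4; 2; -2/5).

Key observation: with t_0 = -4/11, the factorial ratio (C = -4/11) (k+a-1)!/(a-1)! is a rising factorial (a)_k.
Consecutive-term ratio: r(k) = (-2/5) * (k+1) (k+4) / [(k+2) (k+1)] - rational in k, leading ratio (-2/5); with t_0 = -4/11, classification follows.


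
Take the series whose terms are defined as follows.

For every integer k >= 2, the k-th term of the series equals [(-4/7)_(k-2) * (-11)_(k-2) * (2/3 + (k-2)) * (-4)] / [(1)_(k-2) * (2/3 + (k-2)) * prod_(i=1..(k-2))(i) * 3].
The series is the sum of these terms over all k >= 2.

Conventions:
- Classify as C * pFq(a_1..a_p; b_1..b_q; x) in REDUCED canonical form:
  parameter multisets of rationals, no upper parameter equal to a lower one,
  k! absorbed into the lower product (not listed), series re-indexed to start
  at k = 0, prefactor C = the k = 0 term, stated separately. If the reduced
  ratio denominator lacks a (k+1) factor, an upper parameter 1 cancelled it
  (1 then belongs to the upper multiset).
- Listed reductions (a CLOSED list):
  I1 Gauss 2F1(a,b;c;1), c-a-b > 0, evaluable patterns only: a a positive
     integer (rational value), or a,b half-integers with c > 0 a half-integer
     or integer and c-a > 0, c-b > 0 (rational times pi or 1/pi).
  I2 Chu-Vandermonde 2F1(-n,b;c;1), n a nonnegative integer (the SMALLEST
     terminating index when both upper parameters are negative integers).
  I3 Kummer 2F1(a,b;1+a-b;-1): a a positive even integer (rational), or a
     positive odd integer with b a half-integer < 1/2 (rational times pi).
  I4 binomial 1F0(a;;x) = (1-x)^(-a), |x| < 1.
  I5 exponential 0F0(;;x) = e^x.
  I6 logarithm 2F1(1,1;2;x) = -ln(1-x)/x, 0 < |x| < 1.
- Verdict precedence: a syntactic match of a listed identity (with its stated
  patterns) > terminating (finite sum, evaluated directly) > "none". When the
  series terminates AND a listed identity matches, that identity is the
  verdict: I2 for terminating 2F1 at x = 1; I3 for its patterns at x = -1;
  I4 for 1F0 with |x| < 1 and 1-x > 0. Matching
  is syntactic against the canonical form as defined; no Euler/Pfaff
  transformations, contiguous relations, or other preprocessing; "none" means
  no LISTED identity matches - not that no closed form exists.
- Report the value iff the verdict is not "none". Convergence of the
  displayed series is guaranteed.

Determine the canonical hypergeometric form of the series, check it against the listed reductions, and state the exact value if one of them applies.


At argument 1: a 2F1 with upper {-11, -4/7}, lower {1}, scaled by C = -4/3. Verdict (x = 1): Vandermonde's identity (I2) applies (terminating 2F1 at x = 1 with n = 11, b = -4/7, c = 1). Sum: -84854980080/13841287201.

Key observation: x = 1 and the product of the first k integers (C = -4/3, x = 1) is k!.
Consecutive-term ratio: r(k) = 1 * (k-11) (k-4/7) / [(k+1) (k+1)] - rational in k. x = 1; t_0 = -4/3; negate the roots.
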